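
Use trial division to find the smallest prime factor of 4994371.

4994371 is odd.
Digit sum 37, not divisible by 3.
Ends in 1: not divisible by 5.
7: 4994371 = 7·713481 + 4
11: 4994371 = 11·454033 + 8
13: 4994371 = 13·384182 + 5
17: 4994371 = 17·293786 + 9
19: 4994371 = 19·262861 + 12
23: 4994371 = 23·217146 + 13
29: 4994371 = 29·172219 + 20
31: 4994371 = 31·161108 + 23
37: 4994371 = 37·134983

37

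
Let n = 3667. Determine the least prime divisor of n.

3667 is odd.
Digit sum 22, not divisible by 3.
Ends in 7: not divisible by 5.
7: 3667 = 7·523 + 6
11: 3667 = 11·333 + 4
13: 3667 = 13·282 + 1
17: 3667 = 17·215 + 12
19: 3667 = 19·193

19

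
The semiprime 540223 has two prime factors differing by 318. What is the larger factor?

Since p = q + 318, we have 540223 = q(q + 318), so q² + 318q − 540223 = 0.
Discriminant: 318² + 4·540223 = 101124 + 2160892 = 2262016; √2262016 = 1504.
q = (−318 + 1504)/2 = 593, and p = q + 318 = 911.
Check: 593 · 911 = 540223.

911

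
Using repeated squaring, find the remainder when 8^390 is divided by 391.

8^1 ≡ 8 (mod 391)
8^2 ≡ 8^2 = 64 ≡ 64 (mod 391)
8^4 ≡ 64^2 = 4096 ≡ 186 (mod 391)
8^8 ≡ 186^2 = 34596 ≡ 188 (mod 391)
8^16 ≡ 188^2 = 35344 ≡ 154 (mod 391)
8^32 ≡ 154^2 = 23716 ≡ 256 (mod 391)
8^64 ≡ 256^2 = 65536 ≡ 239 (mod 391)
8^128 ≡ 239^2 = 57121 ≡ 35 (mod 391)
8^256 ≡ 35^2 = 1225 ≡ 52 (mod 391)
390 = 256 + 128 + 4 + 2 in binary powers of 2.
So 8^390 ≡ 52 · 35 · 186 · 64 ≡ 361 (mod 391).
Since 361 ≠ 1, base 8 is a Fermat witness: 391 is composite.

361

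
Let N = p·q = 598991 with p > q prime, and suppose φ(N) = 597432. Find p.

φ(n) = (p−1)(q−1) = n − (p+q) + 1, so p + q = 598991 − 597432 + 1 = 1560.
p and q are the roots of t² − 1560t + 598991 = 0.
Discriminant: 1560² − 4·598991 = 2433600 − 2395964 = 37636; √37636 = 194.
q = (1560 − 194)/2 = 683, p = (1560 + 194)/2 = 877.
Check: 683 · 877 = 598991.

877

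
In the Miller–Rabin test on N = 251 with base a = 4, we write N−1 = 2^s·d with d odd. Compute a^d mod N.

251 − 1 = 250 = 2^1 · 125, so d = 125.
4^1 ≡ 4 (mod 251)
4^2 ≡ 4^2 = 16 ≡ 16 (mod 251)
4^4 ≡ 16^2 = 256 ≡ 5 (mod 251)
4^8 ≡ 5^2 = 25 ≡ 25 (mod 251)
4^16 ≡ 25^2 = 625 ≡ 123 (mod 251)
4^32 ≡ 123^2 = 15129 ≡ 69 (mod 251)
4^64 ≡ 69^2 = 4761 ≡ 243 (mod 251)
125 = 64 + 32 + 16 + 8 + 4 + 1 in binary powers of 2.
So 4^125 ≡ 243 · 69 · 123 · 25 · 5 · 4 ≡ 1 (mod 251).
Since 4^d ≡ 1 (mod 251), base 4 does not prove 251 composite.

1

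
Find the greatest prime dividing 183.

183 = 3 · 61
61 is prime.
So 183 = 3 · 61; the largest prime factor is 61.

61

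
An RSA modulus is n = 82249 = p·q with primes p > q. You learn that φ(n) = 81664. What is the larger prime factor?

φ(n) = (p−1)(q−1) = n − (p+q) + 1, so p + q = 82249 − 81664 + 1 = 586.
p and q are the roots of t² − 586t + 82249 = 0.
Discriminant: 586² − 4·82249 = 343396 − 328996 = 14400; √14400 = 120.
q = (586 − 120)/2 = 233, p = (586 + 120)/2 = 353.
Check: 233 · 353 = 82249.

353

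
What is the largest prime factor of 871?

67

871 = 13 · 67
67 is prime.
So 871 = 13 · 67; the largest prime factor is 67.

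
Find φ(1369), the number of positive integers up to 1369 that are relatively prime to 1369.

Factor: 1369 = 37^2.
φ(1369) = 37^1·(37−1) = 1332.

1332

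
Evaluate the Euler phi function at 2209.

Factor: 2209 = 47^2.
φ(2209) = 47^1·(47−1) = 2162.

2162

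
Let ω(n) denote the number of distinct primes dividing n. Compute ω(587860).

587860 = 2^2 · 146965
146965 = 5 · 29393
29393 = 7 · 4199
4199 = 13 · 323
323 = 17 · 19
587860 = 2^2 · 5 · 7 · 13 · 17 · 19, which has 6 distinct prime factors.

6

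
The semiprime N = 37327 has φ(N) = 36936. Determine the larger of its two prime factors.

229

φ(n) = (p−1)(q−1) = n − (p+q) + 1, so p + q = 37327 − 36936 + 1 = 392.
p and q are the roots of t² − 392t + 37327 = 0.
Discriminant: 392² − 4·37327 = 153664 − 149308 = 4356; √4356 = 66.
q = (392 − 66)/2 = 163, p = (392 + 66)/2 = 229.
Check: 163 · 229 = 37327.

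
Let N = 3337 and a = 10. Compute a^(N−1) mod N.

10^1 ≡ 10 (mod 3337)
10^2 ≡ 10^2 = 100 ≡ 100 (mod 3337)
10^4 ≡ 100^2 = 10000 ≡ 3326 (mod 3337)
10^8 ≡ 3326^2 = 11062276 ≡ 121 (mod 3337)
10^16 ≡ 121^2 = 14641 ≡ 1293 (mod 3337)
10^32 ≡ 1293^2 = 1671849 ≡ 12 (mod 3337)
10^64 ≡ 12^2 = 144 ≡ 144 (mod 3337)
10^128 ≡ 144^2 = 20736 ≡ 714 (mod 3337)
10^256 ≡ 714^2 = 509796 ≡ 2572 (mod 3337)
10^512 ≡ 2572^2 = 6615184 ≡ 1250 (mod 3337)
10^1024 ≡ 1250^2 = 1562500 ≡ 784 (mod 3337)
10^2048 ≡ 784^2 = 614656 ≡ 648 (mod 3337)
3336 = 2048 + 1024 + 256 + 8 in binary powers of 2.
So 10^3336 ≡ 648 · 784 · 2572 · 121 ≡ 2998 (mod 3337).
Since 2998 ≠ 1, base 10 is a Fermat witness: 3337 is composite.

2998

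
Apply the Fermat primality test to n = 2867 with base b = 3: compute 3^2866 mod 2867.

1095

3^1 ≡ 3 (mod 2867)
3^2 ≡ 3^2 = 9 ≡ 9 (mod 2867)
3^4 ≡ 9^2 = 81 ≡ 81 (mod 2867)
3^8 ≡ 81^2 = 6561 ≡ 827 (mod 2867)
3^16 ≡ 827^2 = 683929 ≡ 1583 (mod 2867)
3^32 ≡ 1583^2 = 2505889 ≡ 131 (mod 2867)
3^64 ≡ 131^2 = 17161 ≡ 2826 (mod 2867)
3^128 ≡ 2826^2 = 7986276 ≡ 1681 (mod 2867)
3^256 ≡ 1681^2 = 2825761 ≡ 1766 (mod 2867)
3^512 ≡ 1766^2 = 3118756 ≡ 2327 (mod 2867)
3^1024 ≡ 2327^2 = 5414929 ≡ 2033 (mod 2867)
3^2048 ≡ 2033^2 = 4133089 ≡ 1742 (mod 2867)
2866 = 2048 + 512 + 256 + 32 + 16 + 2 in binary powers of 2.
So 3^2866 ≡ 1742 · 2327 · 1766 · 131 · 1583 · 9 ≡ 1095 (mod 2867).
Since 1095 ≠ 1, base 3 is a Fermat witness: 2867 is composite.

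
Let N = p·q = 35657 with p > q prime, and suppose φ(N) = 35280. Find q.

φ(n) = (p−1)(q−1) = n − (p+q) + 1, so p + q = 35657 − 35280 + 1 = 378.
p and q are the roots of t² − 378t + 35657 = 0.
Discriminant: 378² − 4·35657 = 142884 − 142628 = 256; √256 = 16.
q = (378 − 16)/2 = 181, p = (378 + 16)/2 = 197.
Check: 181 · 197 = 35657.

181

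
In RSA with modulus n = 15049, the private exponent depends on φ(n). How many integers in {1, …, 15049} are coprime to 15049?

14800

Factor: 15049 = 101 · 149.
φ(15049) = (101−1) · (149−1) = 100 · 148 = 14800.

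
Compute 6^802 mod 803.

6^1 ≡ 6 (mod 803)
6^2 ≡ 6^2 = 36 ≡ 36 (mod 803)
6^4 ≡ 36^2 = 1296 ≡ 493 (mod 803)
6^8 ≡ 493^2 = 243049 ≡ 543 (mod 803)
6^16 ≡ 543^2 = 294849 ≡ 148 (mod 803)
6^32 ≡ 148^2 = 21904 ≡ 223 (mod 803)
6^64 ≡ 223^2 = 49729 ≡ 746 (mod 803)
6^128 ≡ 746^2 = 556516 ≡ 37 (mod 803)
6^256 ≡ 37^2 = 1369 ≡ 566 (mod 803)
6^512 ≡ 566^2 = 320356 ≡ 762 (mod 803)
802 = 512 + 256 + 32 + 2 in binary powers of 2.
So 6^802 ≡ 762 · 566 · 223 · 36 ≡ 641 (mod 803).
Since 641 ≠ 1, base 6 is a Fermat witness: 803 is composite.

641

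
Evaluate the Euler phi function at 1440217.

1399680

Factor: 1440217 = 73 · 109 · 181.
φ(1440217) = (73−1) · (109−1) · (181−1) = 72 · 108 · 180 = 1399680.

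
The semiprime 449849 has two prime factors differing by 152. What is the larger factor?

751

Since p = q + 152, we have 449849 = q(q + 152), so q² + 152q − 449849 = 0.
Discriminant: 152² + 4·449849 = 23104 + 1799396 = 1822500; √1822500 = 1350.
q = (−152 + 1350)/2 = 599, and p = q + 152 = 751.
Check: 599 · 751 = 449849.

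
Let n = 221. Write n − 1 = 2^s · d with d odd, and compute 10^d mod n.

192

221 − 1 = 220 = 2^2 · 55, so d = 55.
10^1 ≡ 10 (mod 221)
10^2 ≡ 10^2 = 100 ≡ 100 (mod 221)
10^4 ≡ 100^2 = 10000 ≡ 55 (mod 221)
10^8 ≡ 55^2 = 3025 ≡ 152 (mod 221)
10^16 ≡ 152^2 = 23104 ≡ 120 (mod 221)
10^32 ≡ 120^2 = 14400 ≡ 35 (mod 221)
55 = 32 + 16 + 4 + 2 + 1 in binary powers of 2.
So 10^55 ≡ 35 · 120 · 55 · 100 · 10 ≡ 192 (mod 221).
Squaring chain: 192 → 178; never reaches −1, so base 10 is a Miller–Rabin witness that 221 is composite.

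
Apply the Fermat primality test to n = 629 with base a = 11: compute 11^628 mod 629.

174

11^1 ≡ 11 (mod 629)
11^2 ≡ 11^2 = 121 ≡ 121 (mod 629)
11^4 ≡ 121^2 = 14641 ≡ 174 (mod 629)
11^8 ≡ 174^2 = 30276 ≡ 84 (mod 629)
11^16 ≡ 84^2 = 7056 ≡ 137 (mod 629)
11^32 ≡ 137^2 = 18769 ≡ 528 (mod 629)
11^64 ≡ 528^2 = 278784 ≡ 137 (mod 629)
11^128 ≡ 137^2 = 18769 ≡ 528 (mod 629)
11^256 ≡ 528^2 = 278784 ≡ 137 (mod 629)
11^512 ≡ 137^2 = 18769 ≡ 528 (mod 629)
628 = 512 + 64 + 32 + 16 + 4 in binary powers of 2.
So 11^628 ≡ 528 · 137 · 528 · 137 · 174 ≡ 174 (mod 629).
Since 174 ≠ 1, base 11 is a Fermat witness: 629 is composite.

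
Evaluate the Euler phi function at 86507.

78624

Factor: 86507 = 19 · 29 · 157.
φ(86507) = (19−1) · (29−1) · (157−1) = 18 · 28 · 156 = 78624.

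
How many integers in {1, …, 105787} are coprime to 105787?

Factor: 105787 = 11 · 59 · 163.
φ(105787) = (11−1) · (59−1) · (163−1) = 10 · 58 · 162 = 93960.

93960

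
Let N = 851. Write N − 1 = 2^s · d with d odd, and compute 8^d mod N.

851 − 1 = 850 = 2^1 · 425, so d = 425.
8^1 ≡ 8 (mod 851)
8^2 ≡ 8^2 = 64 ≡ 64 (mod 851)
8^4 ≡ 64^2 = 4096 ≡ 692 (mod 851)
8^8 ≡ 692^2 = 478864 ≡ 602 (mod 851)
8^16 ≡ 602^2 = 362404 ≡ 729 (mod 851)
8^32 ≡ 729^2 = 531441 ≡ 417 (mod 851)
8^64 ≡ 417^2 = 173889 ≡ 285 (mod 851)
8^128 ≡ 285^2 = 81225 ≡ 380 (mod 851)
8^256 ≡ 380^2 = 144400 ≡ 581 (mod 851)
425 = 256 + 128 + 32 + 8 + 1 in binary powers of 2.
So 8^425 ≡ 581 · 380 · 417 · 602 · 8 ≡ 541 (mod 851).
Squaring chain: 541; never reaches −1, so base 8 is a Miller–Rabin witness that 851 is composite.

541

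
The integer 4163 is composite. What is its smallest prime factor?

23

4163 is odd.
Digit sum 14, not divisible by 3.
Ends in 3: not divisible by 5.
7: 4163 = 7·594 + 5
11: 4163 = 11·378 + 5
13: 4163 = 13·320 + 3
17: 4163 = 17·244 + 15
19: 4163 = 19·219 + 2
23: 4163 = 23·181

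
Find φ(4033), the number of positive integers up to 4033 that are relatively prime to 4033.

3888

Factor: 4033 = 37 · 109.
φ(4033) = (37−1) · (109−1) = 36 · 108 = 3888.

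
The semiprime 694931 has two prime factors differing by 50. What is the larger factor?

Since p = q + 50, we have 694931 = q(q + 50), so q² + 50q − 694931 = 0.
Discriminant: 50² + 4·694931 = 2500 + 2779724 = 2782224; √2782224 = 1668.
q = (−50 + 1668)/2 = 809, and p = q + 50 = 859.
Check: 809 · 859 = 694931.

859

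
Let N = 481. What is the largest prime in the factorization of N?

481 = 13 · 37
37 is prime.
So 481 = 13 · 37; the largest prime factor is 37.

37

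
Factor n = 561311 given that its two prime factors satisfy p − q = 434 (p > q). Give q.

Since p = q + 434, we have 561311 = q(q + 434), so q² + 434q − 561311 = 0.
Discriminant: 434² + 4·561311 = 188356 + 2245244 = 2433600; √2433600 = 1560.
q = (−434 + 1560)/2 = 563, and p = q + 434 = 997.
Check: 563 · 997 = 561311.

563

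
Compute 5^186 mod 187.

60

5^1 ≡ 5 (mod 187)
5^2 ≡ 5^2 = 25 ≡ 25 (mod 187)
5^4 ≡ 25^2 = 625 ≡ 64 (mod 187)
5^8 ≡ 64^2 = 4096 ≡ 169 (mod 187)
5^16 ≡ 169^2 = 28561 ≡ 137 (mod 187)
5^32 ≡ 137^2 = 18769 ≡ 69 (mod 187)
5^64 ≡ 69^2 = 4761 ≡ 86 (mod 187)
5^128 ≡ 86^2 = 7396 ≡ 103 (mod 187)
186 = 128 + 32 + 16 + 8 + 2 in binary powers of 2.
So 5^186 ≡ 103 · 69 · 137 · 169 · 25 ≡ 60 (mod 187).
Since 60 ≠ 1, base 5 is a Fermat witness: 187 is composite.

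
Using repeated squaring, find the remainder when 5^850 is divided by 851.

5^1 ≡ 5 (mod 851)
5^2 ≡ 5^2 = 25 ≡ 25 (mod 851)
5^4 ≡ 25^2 = 625 ≡ 625 (mod 851)
5^8 ≡ 625^2 = 390625 ≡ 16 (mod 851)
5^16 ≡ 16^2 = 256 ≡ 256 (mod 851)
5^32 ≡ 256^2 = 65536 ≡ 9 (mod 851)
5^64 ≡ 9^2 = 81 ≡ 81 (mod 851)
5^128 ≡ 81^2 = 6561 ≡ 604 (mod 851)
5^256 ≡ 604^2 = 364816 ≡ 588 (mod 851)
5^512 ≡ 588^2 = 345744 ≡ 238 (mod 851)
850 = 512 + 256 + 64 + 16 + 2 in binary powers of 2.
So 5^850 ≡ 238 · 588 · 81 · 256 · 25 ≡ 818 (mod 851).
Since 818 ≠ 1, base 5 is a Fermat witness: 851 is composite.

818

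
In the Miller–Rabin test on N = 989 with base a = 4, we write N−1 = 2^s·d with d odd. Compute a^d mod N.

989 − 1 = 988 = 2^2 · 247, so d = 247.
4^1 ≡ 4 (mod 989)
4^2 ≡ 4^2 = 16 ≡ 16 (mod 989)
4^4 ≡ 16^2 = 256 ≡ 256 (mod 989)
4^8 ≡ 256^2 = 65536 ≡ 262 (mod 989)
4^16 ≡ 262^2 = 68644 ≡ 403 (mod 989)
4^32 ≡ 403^2 = 162409 ≡ 213 (mod 989)
4^64 ≡ 213^2 = 45369 ≡ 864 (mod 989)
4^128 ≡ 864^2 = 746496 ≡ 790 (mod 989)
247 = 128 + 64 + 32 + 16 + 4 + 2 + 1 in binary powers of 2.
So 4^247 ≡ 790 · 864 · 213 · 403 · 256 · 16 · 4 ≡ 403 (mod 989).
Squaring chain: 403 → 213; never reaches −1, so base 4 is a Miller–Rabin witness that 989 is composite.

403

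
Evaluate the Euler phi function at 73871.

61920

Factor: 73871 = 7 · 61 · 173.
φ(73871) = (7−1) · (61−1) · (173−1) = 6 · 60 · 172 = 61920.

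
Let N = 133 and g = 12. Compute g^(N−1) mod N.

12^1 ≡ 12 (mod 133)
12^2 ≡ 12^2 = 144 ≡ 11 (mod 133)
12^4 ≡ 11^2 = 121 ≡ 121 (mod 133)
12^8 ≡ 121^2 = 14641 ≡ 11 (mod 133)
12^16 ≡ 11^2 = 121 ≡ 121 (mod 133)
12^32 ≡ 121^2 = 14641 ≡ 11 (mod 133)
12^64 ≡ 11^2 = 121 ≡ 121 (mod 133)
12^128 ≡ 121^2 = 14641 ≡ 11 (mod 133)
132 = 128 + 4 in binary powers of 2.
So 12^132 ≡ 11 · 121 ≡ 1 (mod 133).
Since the result is 1, base 12 gives no evidence that 133 is composite.

1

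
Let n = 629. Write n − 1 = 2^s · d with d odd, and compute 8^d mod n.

629 − 1 = 628 = 2^2 · 157, so d = 157.
8^1 ≡ 8 (mod 629)
8^2 ≡ 8^2 = 64 ≡ 64 (mod 629)
8^4 ≡ 64^2 = 4096 ≡ 322 (mod 629)
8^8 ≡ 322^2 = 103684 ≡ 528 (mod 629)
8^16 ≡ 528^2 = 278784 ≡ 137 (mod 629)
8^32 ≡ 137^2 = 18769 ≡ 528 (mod 629)
8^64 ≡ 528^2 = 278784 ≡ 137 (mod 629)
8^128 ≡ 137^2 = 18769 ≡ 528 (mod 629)
157 = 128 + 16 + 8 + 4 + 1 in binary powers of 2.
So 8^157 ≡ 528 · 137 · 528 · 322 · 8 ≡ 230 (mod 629).
Squaring chain: 230 → 64; never reaches −1, so base 8 is a Miller–Rabin witness that 629 is composite.

230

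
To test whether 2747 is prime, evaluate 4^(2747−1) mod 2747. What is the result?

2046

4^1 ≡ 4 (mod 2747)
4^2 ≡ 4^2 = 16 ≡ 16 (mod 2747)
4^4 ≡ 16^2 = 256 ≡ 256 (mod 2747)
4^8 ≡ 256^2 = 65536 ≡ 2355 (mod 2747)
4^16 ≡ 2355^2 = 5546025 ≡ 2579 (mod 2747)
4^32 ≡ 2579^2 = 6651241 ≡ 754 (mod 2747)
4^64 ≡ 754^2 = 568516 ≡ 2634 (mod 2747)
4^128 ≡ 2634^2 = 6937956 ≡ 1781 (mod 2747)
4^256 ≡ 1781^2 = 3171961 ≡ 1923 (mod 2747)
4^512 ≡ 1923^2 = 3697929 ≡ 467 (mod 2747)
4^1024 ≡ 467^2 = 218089 ≡ 1076 (mod 2747)
4^2048 ≡ 1076^2 = 1157776 ≡ 1289 (mod 2747)
2746 = 2048 + 512 + 128 + 32 + 16 + 8 + 2 in binary powers of 2.
So 4^2746 ≡ 1289 · 467 · 1781 · 754 · 2579 · 2355 · 16 ≡ 2046 (mod 2747).
Since 2046 ≠ 1, base 4 is a Fermat witness: 2747 is composite.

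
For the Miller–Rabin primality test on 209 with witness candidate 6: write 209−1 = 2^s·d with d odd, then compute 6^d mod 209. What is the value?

209 − 1 = 208 = 2^4 · 13, so d = 13.
6^1 ≡ 6 (mod 209)
6^2 ≡ 6^2 = 36 ≡ 36 (mod 209)
6^4 ≡ 36^2 = 1296 ≡ 42 (mod 209)
6^8 ≡ 42^2 = 1764 ≡ 92 (mod 209)
13 = 8 + 4 + 1 in binary powers of 2.
So 6^13 ≡ 92 · 42 · 6 ≡ 194 (mod 209).
Squaring chain: 194 → 16 → 47 → 119; never reaches −1, so base 6 is a Miller–Rabin witness that 209 is composite.

194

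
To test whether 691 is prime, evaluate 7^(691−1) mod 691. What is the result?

1

7^1 ≡ 7 (mod 691)
7^2 ≡ 7^2 = 49 ≡ 49 (mod 691)
7^4 ≡ 49^2 = 2401 ≡ 328 (mod 691)
7^8 ≡ 328^2 = 107584 ≡ 479 (mod 691)
7^16 ≡ 479^2 = 229441 ≡ 29 (mod 691)
7^32 ≡ 29^2 = 841 ≡ 150 (mod 691)
7^64 ≡ 150^2 = 22500 ≡ 388 (mod 691)
7^128 ≡ 388^2 = 150544 ≡ 597 (mod 691)
7^256 ≡ 597^2 = 356409 ≡ 544 (mod 691)
7^512 ≡ 544^2 = 295936 ≡ 188 (mod 691)
690 = 512 + 128 + 32 + 16 + 2 in binary powers of 2.
So 7^690 ≡ 188 · 597 · 150 · 29 · 49 ≡ 1 (mod 691).
Since the result is 1, base 7 gives no evidence that 691 is composite.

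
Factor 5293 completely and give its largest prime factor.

79

5293 = 67 · 79
79 is prime.
So 5293 = 67 · 79; the largest prime factor is 79.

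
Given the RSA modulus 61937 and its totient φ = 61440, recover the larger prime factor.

φ(n) = (p−1)(q−1) = n − (p+q) + 1, so p + q = 61937 − 61440 + 1 = 498.
p and q are the roots of t² − 498t + 61937 = 0.
Discriminant: 498² − 4·61937 = 248004 − 247748 = 256; √256 = 16.
q = (498 − 16)/2 = 241, p = (498 + 16)/2 = 257.
Check: 241 · 257 = 61937.

257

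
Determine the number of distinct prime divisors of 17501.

17501 = 11 · 1591
1591 = 37 · 43
17501 = 11 · 37 · 43, which has 3 distinct prime factors.

3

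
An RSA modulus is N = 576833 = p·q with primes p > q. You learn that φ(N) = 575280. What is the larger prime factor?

941

φ(n) = (p−1)(q−1) = n − (p+q) + 1, so p + q = 576833 − 575280 + 1 = 1554.
p and q are the roots of t² − 1554t + 576833 = 0.
Discriminant: 1554² − 4·576833 = 2414916 − 2307332 = 107584; √107584 = 328.
q = (1554 − 328)/2 = 613, p = (1554 + 328)/2 = 941.
Check: 613 · 941 = 576833.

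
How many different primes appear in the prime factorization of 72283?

2

72283 = 41^2 · 43
72283 = 41^2 · 43, which has 2 distinct prime factors.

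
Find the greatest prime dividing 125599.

71

125599 = 29 · 4331
4331 = 61 · 71
71 is prime.
So 125599 = 29 · 61 · 71; the largest prime factor is 71.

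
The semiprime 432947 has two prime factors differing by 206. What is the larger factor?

769

Since p = q + 206, we have 432947 = q(q + 206), so q² + 206q − 432947 = 0.
Discriminant: 206² + 4·432947 = 42436 + 1731788 = 1774224; √1774224 = 1332.
q = (−206 + 1332)/2 = 563, and p = q + 206 = 769.
Check: 563 · 769 = 432947.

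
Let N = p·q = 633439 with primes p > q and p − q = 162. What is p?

881

Since p = q + 162, we have 633439 = q(q + 162), so q² + 162q − 633439 = 0.
Discriminant: 162² + 4·633439 = 26244 + 2533756 = 2560000; √2560000 = 1600.
q = (−162 + 1600)/2 = 719, and p = q + 162 = 881.
Check: 719 · 881 = 633439.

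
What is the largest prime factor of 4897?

4897 = 59 · 83
83 is prime.
So 4897 = 59 · 83; the largest prime factor is 83.

83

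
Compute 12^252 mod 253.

12^1 ≡ 12 (mod 253)
12^2 ≡ 12^2 = 144 ≡ 144 (mod 253)
12^4 ≡ 144^2 = 20736 ≡ 243 (mod 253)
12^8 ≡ 243^2 = 59049 ≡ 100 (mod 253)
12^16 ≡ 100^2 = 10000 ≡ 133 (mod 253)
12^32 ≡ 133^2 = 17689 ≡ 232 (mod 253)
12^64 ≡ 232^2 = 53824 ≡ 188 (mod 253)
12^128 ≡ 188^2 = 35344 ≡ 177 (mod 253)
252 = 128 + 64 + 32 + 16 + 8 + 4 in binary powers of 2.
So 12^252 ≡ 177 · 188 · 232 · 133 · 100 · 243 ≡ 232 (mod 253).
Since 232 ≠ 1, base 12 is a Fermat witness: 253 is composite.

232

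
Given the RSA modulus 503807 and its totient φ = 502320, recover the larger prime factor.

967

φ(n) = (p−1)(q−1) = n − (p+q) + 1, so p + q = 503807 − 502320 + 1 = 1488.
p and q are the roots of t² − 1488t + 503807 = 0.
Discriminant: 1488² − 4·503807 = 2214144 − 2015228 = 198916; √198916 = 446.
q = (1488 − 446)/2 = 521, p = (1488 + 446)/2 = 967.
Check: 521 · 967 = 503807.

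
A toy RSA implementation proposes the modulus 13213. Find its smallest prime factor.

73

13213 is odd.
Digit sum 10, not divisible by 3.
Ends in 3: not divisible by 5.
7: 13213 = 7·1887 + 4
11: 13213 = 11·1201 + 2
13: 13213 = 13·1016 + 5
17: 13213 = 17·777 + 4
19: 13213 = 19·695 + 8
23: 13213 = 23·574 + 11
29: 13213 = 29·455 + 18
31: 13213 = 31·426 + 7
37: 13213 = 37·357 + 4
41: 13213 = 41·322 + 11
43: 13213 = 43·307 + 12
47: 13213 = 47·281 + 6
53: 13213 = 53·249 + 16
59: 13213 = 59·223 + 56
61: 13213 = 61·216 + 37
67: 13213 = 67·197 + 14
71: 13213 = 71·186 + 7
73: 13213 = 73·181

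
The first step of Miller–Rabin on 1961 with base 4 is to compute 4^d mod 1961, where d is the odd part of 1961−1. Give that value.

1961 − 1 = 1960 = 2^3 · 245, so d = 245.
4^1 ≡ 4 (mod 1961)
4^2 ≡ 4^2 = 16 ≡ 16 (mod 1961)
4^4 ≡ 16^2 = 256 ≡ 256 (mod 1961)
4^8 ≡ 256^2 = 65536 ≡ 823 (mod 1961)
4^16 ≡ 823^2 = 677329 ≡ 784 (mod 1961)
4^32 ≡ 784^2 = 614656 ≡ 863 (mod 1961)
4^64 ≡ 863^2 = 744769 ≡ 1550 (mod 1961)
4^128 ≡ 1550^2 = 2402500 ≡ 275 (mod 1961)
245 = 128 + 64 + 32 + 16 + 4 + 1 in binary powers of 2.
So 4^245 ≡ 275 · 1550 · 863 · 784 · 256 · 4 ≡ 1686 (mod 1961).
Squaring chain: 1686 → 1107 → 1785; never reaches −1, so base 4 is a Miller–Rabin witness that 1961 is composite.

1686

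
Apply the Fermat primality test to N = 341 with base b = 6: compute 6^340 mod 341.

6^1 ≡ 6 (mod 341)
6^2 ≡ 6^2 = 36 ≡ 36 (mod 341)
6^4 ≡ 36^2 = 1296 ≡ 273 (mod 341)
6^8 ≡ 273^2 = 74529 ≡ 191 (mod 341)
6^16 ≡ 191^2 = 36481 ≡ 335 (mod 341)
6^32 ≡ 335^2 = 112225 ≡ 36 (mod 341)
6^64 ≡ 36^2 = 1296 ≡ 273 (mod 341)
6^128 ≡ 273^2 = 74529 ≡ 191 (mod 341)
6^256 ≡ 191^2 = 36481 ≡ 335 (mod 341)
340 = 256 + 64 + 16 + 4 in binary powers of 2.
So 6^340 ≡ 335 · 273 · 335 · 273 ≡ 56 (mod 341).
Since 56 ≠ 1, base 6 is a Fermat witness: 341 is composite.

56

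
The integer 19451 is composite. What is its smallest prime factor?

19451 is odd.
Digit sum 20, not divisible by 3.
Ends in 1: not divisible by 5.
7: 19451 = 7·2778 + 5
11: 19451 = 11·1768 + 3
13: 19451 = 13·1496 + 3
17: 19451 = 17·1144 + 3
19: 19451 = 19·1023 + 14
23: 19451 = 23·845 + 16
29: 19451 = 29·670 + 21
31: 19451 = 31·627 + 14
37: 19451 = 37·525 + 26
41: 19451 = 41·474 + 17
43: 19451 = 43·452 + 15
47: 19451 = 47·413 + 40
53: 19451 = 53·367

53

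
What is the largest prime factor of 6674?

6674 = 2 · 3337
3337 = 47 · 71
71 is prime.
So 6674 = 2 · 47 · 71; the largest prime factor is 71.

71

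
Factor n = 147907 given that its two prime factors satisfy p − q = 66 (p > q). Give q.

Since p = q + 66, we have 147907 = q(q + 66), so q² + 66q − 147907 = 0.
Discriminant: 66² + 4·147907 = 4356 + 591628 = 595984; √595984 = 772.
q = (−66 + 772)/2 = 353, and p = q + 66 = 419.
Check: 353 · 419 = 147907.

353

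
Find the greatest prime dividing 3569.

83

3569 = 43 · 83
83 is prime.
So 3569 = 43 · 83; the largest prime factor is 83.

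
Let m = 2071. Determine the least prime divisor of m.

19

2071 is odd.
Digit sum 10, not divisible by 3.
Ends in 1: not divisible by 5.
7: 2071 = 7·295 + 6
11: 2071 = 11·188 + 3
13: 2071 = 13·159 + 4
17: 2071 = 17·121 + 14
19: 2071 = 19·109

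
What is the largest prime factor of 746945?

79

746945 = 5 · 149389
149389 = 31 · 4819
4819 = 61 · 79
79 is prime.
So 746945 = 5 · 31 · 61 · 79; the largest prime factor is 79.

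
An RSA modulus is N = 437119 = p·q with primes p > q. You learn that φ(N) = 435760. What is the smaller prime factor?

521

φ(n) = (p−1)(q−1) = n − (p+q) + 1, so p + q = 437119 − 435760 + 1 = 1360.
p and q are the roots of t² − 1360t + 437119 = 0.
Discriminant: 1360² − 4·437119 = 1849600 − 1748476 = 101124; √101124 = 318.
q = (1360 − 318)/2 = 521, p = (1360 + 318)/2 = 839.
Check: 521 · 839 = 437119.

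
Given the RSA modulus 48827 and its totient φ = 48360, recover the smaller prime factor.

φ(n) = (p−1)(q−1) = n − (p+q) + 1, so p + q = 48827 − 48360 + 1 = 468.
p and q are the roots of t² − 468t + 48827 = 0.
Discriminant: 468² − 4·48827 = 219024 − 195308 = 23716; √23716 = 154.
q = (468 − 154)/2 = 157, p = (468 + 154)/2 = 311.
Check: 157 · 311 = 48827.

157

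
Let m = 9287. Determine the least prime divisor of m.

9287 is odd.
Digit sum 26, not divisible by 3.
Ends in 7: not divisible by 5.
7: 9287 = 7·1326 + 5
11: 9287 = 11·844 + 3
13: 9287 = 13·714 + 5
17: 9287 = 17·546 + 5
19: 9287 = 19·488 + 15
23: 9287 = 23·403 + 18
29: 9287 = 29·320 + 7
31: 9287 = 31·299 + 18
37: 9287 = 37·251

37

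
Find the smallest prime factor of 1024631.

41

1024631 is odd.
Digit sum 17, not divisible by 3.
Ends in 1: not divisible by 5.
7: 1024631 = 7·146375 + 6
11: 1024631 = 11·93148 + 3
13: 1024631 = 13·78817 + 10
17: 1024631 = 17·60272 + 7
19: 1024631 = 19·53927 + 18
23: 1024631 = 23·44549 + 4
29: 1024631 = 29·35332 + 3
31: 1024631 = 31·33052 + 19
37: 1024631 = 37·27692 + 27
41: 1024631 = 41·24991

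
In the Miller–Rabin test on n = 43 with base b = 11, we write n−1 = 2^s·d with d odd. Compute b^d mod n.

1

43 − 1 = 42 = 2^1 · 21, so d = 21.
11^1 ≡ 11 (mod 43)
11^2 ≡ 11^2 = 121 ≡ 35 (mod 43)
11^4 ≡ 35^2 = 1225 ≡ 21 (mod 43)
11^8 ≡ 21^2 = 441 ≡ 11 (mod 43)
11^16 ≡ 11^2 = 121 ≡ 35 (mod 43)
21 = 16 + 4 + 1 in binary powers of 2.
So 11^21 ≡ 35 · 21 · 11 ≡ 1 (mod 43).
Since 11^d ≡ 1 (mod 43), base 11 does not prove 43 composite.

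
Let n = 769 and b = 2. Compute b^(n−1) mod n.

2^1 ≡ 2 (mod 769)
2^2 ≡ 2^2 = 4 ≡ 4 (mod 769)
2^4 ≡ 4^2 = 16 ≡ 16 (mod 769)
2^8 ≡ 16^2 = 256 ≡ 256 (mod 769)
2^16 ≡ 256^2 = 65536 ≡ 171 (mod 769)
2^32 ≡ 171^2 = 29241 ≡ 19 (mod 769)
2^64 ≡ 19^2 = 361 ≡ 361 (mod 769)
2^128 ≡ 361^2 = 130321 ≡ 360 (mod 769)
2^256 ≡ 360^2 = 129600 ≡ 408 (mod 769)
2^512 ≡ 408^2 = 166464 ≡ 360 (mod 769)
768 = 512 + 256 in binary powers of 2.
So 2^768 ≡ 360 · 408 ≡ 1 (mod 769).
Since the result is 1, base 2 gives no evidence that 769 is composite.

1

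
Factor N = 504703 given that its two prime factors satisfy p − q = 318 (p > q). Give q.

569

Since p = q + 318, we have 504703 = q(q + 318), so q² + 318q − 504703 = 0.
Discriminant: 318² + 4·504703 = 101124 + 2018812 = 2119936; √2119936 = 1456.
q = (−318 + 1456)/2 = 569, and p = q + 318 = 887.
Check: 569 · 887 = 504703.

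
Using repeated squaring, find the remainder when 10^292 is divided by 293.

10^1 ≡ 10 (mod 293)
10^2 ≡ 10^2 = 100 ≡ 100 (mod 293)
10^4 ≡ 100^2 = 10000 ≡ 38 (mod 293)
10^8 ≡ 38^2 = 1444 ≡ 272 (mod 293)
10^16 ≡ 272^2 = 73984 ≡ 148 (mod 293)
10^32 ≡ 148^2 = 21904 ≡ 222 (mod 293)
10^64 ≡ 222^2 = 49284 ≡ 60 (mod 293)
10^128 ≡ 60^2 = 3600 ≡ 84 (mod 293)
10^256 ≡ 84^2 = 7056 ≡ 24 (mod 293)
292 = 256 + 32 + 4 in binary powers of 2.
So 10^292 ≡ 24 · 222 · 38 ≡ 1 (mod 293).
Since the result is 1, base 10 gives no evidence that 293 is composite.

1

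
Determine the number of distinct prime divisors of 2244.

4

2244 = 2^2 · 561
561 = 3 · 187
187 = 11 · 17
2244 = 2^2 · 3 · 11 · 17, which has 4 distinct prime factors.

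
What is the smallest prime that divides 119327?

119327 is odd.
Digit sum 23, not divisible by 3.
Ends in 7: not divisible by 5.
7: 119327 = 7·17046 + 5
11: 119327 = 11·10847 + 10
13: 119327 = 13·9179

13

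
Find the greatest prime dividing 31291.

31291 = 13 · 2407
2407 = 29 · 83
83 is prime.
So 31291 = 13 · 29 · 83; the largest prime factor is 83.

83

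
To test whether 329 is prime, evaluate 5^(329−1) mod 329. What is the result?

5^1 ≡ 5 (mod 329)
5^2 ≡ 5^2 = 25 ≡ 25 (mod 329)
5^4 ≡ 25^2 = 625 ≡ 296 (mod 329)
5^8 ≡ 296^2 = 87616 ≡ 102 (mod 329)
5^16 ≡ 102^2 = 10404 ≡ 205 (mod 329)
5^32 ≡ 205^2 = 42025 ≡ 242 (mod 329)
5^64 ≡ 242^2 = 58564 ≡ 2 (mod 329)
5^128 ≡ 2^2 = 4 ≡ 4 (mod 329)
5^256 ≡ 4^2 = 16 ≡ 16 (mod 329)
328 = 256 + 64 + 8 in binary powers of 2.
So 5^328 ≡ 16 · 2 · 102 ≡ 303 (mod 329).
Since 303 ≠ 1, base 5 is a Fermat witness: 329 is composite.

303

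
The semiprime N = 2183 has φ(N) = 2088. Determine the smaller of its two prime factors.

37

φ(n) = (p−1)(q−1) = n − (p+q) + 1, so p + q = 2183 − 2088 + 1 = 96.
p and q are the roots of t² − 96t + 2183 = 0.
Discriminant: 96² − 4·2183 = 9216 − 8732 = 484; √484 = 22.
q = (96 − 22)/2 = 37, p = (96 + 22)/2 = 59.
Check: 37 · 59 = 2183.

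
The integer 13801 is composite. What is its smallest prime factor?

37

13801 is odd.
Digit sum 13, not divisible by 3.
Ends in 1: not divisible by 5.
7: 13801 = 7·1971 + 4
11: 13801 = 11·1254 + 7
13: 13801 = 13·1061 + 8
17: 13801 = 17·811 + 14
19: 13801 = 19·726 + 7
23: 13801 = 23·600 + 1
29: 13801 = 29·475 + 26
31: 13801 = 31·445 + 6
37: 13801 = 37·373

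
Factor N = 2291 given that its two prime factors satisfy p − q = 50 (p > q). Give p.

Since p = q + 50, we have 2291 = q(q + 50), so q² + 50q − 2291 = 0.
Discriminant: 50² + 4·2291 = 2500 + 9164 = 11664; √11664 = 108.
q = (−50 + 108)/2 = 29, and p = q + 50 = 79.
Check: 29 · 79 = 2291.

79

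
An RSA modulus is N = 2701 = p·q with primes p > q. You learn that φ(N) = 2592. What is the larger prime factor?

φ(n) = (p−1)(q−1) = n − (p+q) + 1, so p + q = 2701 − 2592 + 1 = 110.
p and q are the roots of t² − 110t + 2701 = 0.
Discriminant: 110² − 4·2701 = 12100 − 10804 = 1296; √1296 = 36.
q = (110 − 36)/2 = 37, p = (110 + 36)/2 = 73.
Check: 37 · 73 = 2701.

73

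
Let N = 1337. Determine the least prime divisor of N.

7

1337 is odd.
Digit sum 14, not divisible by 3.
Ends in 7: not divisible by 5.
7: 1337 = 7·191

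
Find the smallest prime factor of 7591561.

53

7591561 is odd.
Digit sum 34, not divisible by 3.
Ends in 1: not divisible by 5.
7: 7591561 = 7·1084508 + 5
11: 7591561 = 11·690141 + 10
13: 7591561 = 13·583966 + 3
17: 7591561 = 17·446562 + 7
19: 7591561 = 19·399555 + 16
23: 7591561 = 23·330067 + 20
29: 7591561 = 29·261777 + 28
31: 7591561 = 31·244889 + 2
37: 7591561 = 37·205177 + 12
41: 7591561 = 41·185160 + 1
43: 7591561 = 43·176547 + 40
47: 7591561 = 47·161522 + 27
53: 7591561 = 53·143237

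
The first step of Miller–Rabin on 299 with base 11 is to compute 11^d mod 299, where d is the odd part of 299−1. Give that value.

299 − 1 = 298 = 2^1 · 149, so d = 149.
11^1 ≡ 11 (mod 299)
11^2 ≡ 11^2 = 121 ≡ 121 (mod 299)
11^4 ≡ 121^2 = 14641 ≡ 289 (mod 299)
11^8 ≡ 289^2 = 83521 ≡ 100 (mod 299)
11^16 ≡ 100^2 = 10000 ≡ 133 (mod 299)
11^32 ≡ 133^2 = 17689 ≡ 48 (mod 299)
11^64 ≡ 48^2 = 2304 ≡ 211 (mod 299)
11^128 ≡ 211^2 = 44521 ≡ 269 (mod 299)
149 = 128 + 16 + 4 + 1 in binary powers of 2.
So 11^149 ≡ 269 · 133 · 289 · 11 ≡ 267 (mod 299).
Squaring chain: 267; never reaches −1, so base 11 is a Miller–Rabin witness that 299 is composite.

267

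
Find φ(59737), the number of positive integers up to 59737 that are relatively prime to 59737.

Factor: 59737 = 31 · 41 · 47.
φ(59737) = (31−1) · (41−1) · (47−1) = 30 · 40 · 46 = 55200.

55200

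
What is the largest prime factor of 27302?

73

27302 = 2 · 13651
13651 = 11 · 1241
1241 = 17 · 73
73 is prime.
So 27302 = 2 · 11 · 17 · 73; the largest prime factor is 73.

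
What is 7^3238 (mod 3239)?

7^1 ≡ 7 (mod 3239)
7^2 ≡ 7^2 = 49 ≡ 49 (mod 3239)
7^4 ≡ 49^2 = 2401 ≡ 2401 (mod 3239)
7^8 ≡ 2401^2 = 5764801 ≡ 2620 (mod 3239)
7^16 ≡ 2620^2 = 6864400 ≡ 959 (mod 3239)
7^32 ≡ 959^2 = 919681 ≡ 3044 (mod 3239)
7^64 ≡ 3044^2 = 9265936 ≡ 2396 (mod 3239)
7^128 ≡ 2396^2 = 5740816 ≡ 1308 (mod 3239)
7^256 ≡ 1308^2 = 1710864 ≡ 672 (mod 3239)
7^512 ≡ 672^2 = 451584 ≡ 1363 (mod 3239)
7^1024 ≡ 1363^2 = 1857769 ≡ 1822 (mod 3239)
7^2048 ≡ 1822^2 = 3319684 ≡ 2948 (mod 3239)
3238 = 2048 + 1024 + 128 + 32 + 4 + 2 in binary powers of 2.
So 7^3238 ≡ 2948 · 1822 · 1308 · 3044 · 2401 · 49 ≡ 1020 (mod 3239).
Since 1020 ≠ 1, base 7 is a Fermat witness: 3239 is composite.

1020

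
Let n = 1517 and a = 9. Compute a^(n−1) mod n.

9^1 ≡ 9 (mod 1517)
9^2 ≡ 9^2 = 81 ≡ 81 (mod 1517)
9^4 ≡ 81^2 = 6561 ≡ 493 (mod 1517)
9^8 ≡ 493^2 = 243049 ≡ 329 (mod 1517)
9^16 ≡ 329^2 = 108241 ≡ 534 (mod 1517)
9^32 ≡ 534^2 = 285156 ≡ 1477 (mod 1517)
9^64 ≡ 1477^2 = 2181529 ≡ 83 (mod 1517)
9^128 ≡ 83^2 = 6889 ≡ 821 (mod 1517)
9^256 ≡ 821^2 = 674041 ≡ 493 (mod 1517)
9^512 ≡ 493^2 = 243049 ≡ 329 (mod 1517)
9^1024 ≡ 329^2 = 108241 ≡ 534 (mod 1517)
1516 = 1024 + 256 + 128 + 64 + 32 + 8 + 4 in binary powers of 2.
So 9^1516 ≡ 534 · 493 · 821 · 83 · 1477 · 329 · 493 ≡ 493 (mod 1517).
Since 493 ≠ 1, base 9 is a Fermat witness: 1517 is composite.

493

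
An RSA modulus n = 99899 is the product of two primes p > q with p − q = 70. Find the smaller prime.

283

Since p = q + 70, we have 99899 = q(q + 70), so q² + 70q − 99899 = 0.
Discriminant: 70² + 4·99899 = 4900 + 399596 = 404496; √404496 = 636.
q = (−70 + 636)/2 = 283, and p = q + 70 = 353.
Check: 283 · 353 = 99899.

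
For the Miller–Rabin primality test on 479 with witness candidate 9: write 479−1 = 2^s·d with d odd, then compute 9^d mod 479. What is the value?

479 − 1 = 478 = 2^1 · 239, so d = 239.
9^1 ≡ 9 (mod 479)
9^2 ≡ 9^2 = 81 ≡ 81 (mod 479)
9^4 ≡ 81^2 = 6561 ≡ 334 (mod 479)
9^8 ≡ 334^2 = 111556 ≡ 428 (mod 479)
9^16 ≡ 428^2 = 183184 ≡ 206 (mod 479)
9^32 ≡ 206^2 = 42436 ≡ 284 (mod 479)
9^64 ≡ 284^2 = 80656 ≡ 184 (mod 479)
9^128 ≡ 184^2 = 33856 ≡ 326 (mod 479)
239 = 128 + 64 + 32 + 8 + 4 + 2 + 1 in binary powers of 2.
So 9^239 ≡ 326 · 184 · 284 · 428 · 334 · 81 · 9 ≡ 1 (mod 479).
Since 9^d ≡ 1 (mod 479), base 9 does not prove 479 composite.

1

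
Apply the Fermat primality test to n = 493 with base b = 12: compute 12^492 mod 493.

12^1 ≡ 12 (mod 493)
12^2 ≡ 12^2 = 144 ≡ 144 (mod 493)
12^4 ≡ 144^2 = 20736 ≡ 30 (mod 493)
12^8 ≡ 30^2 = 900 ≡ 407 (mod 493)
12^16 ≡ 407^2 = 165649 ≡ 1 (mod 493)
12^32 ≡ 1^2 = 1 ≡ 1 (mod 493)
12^64 ≡ 1^2 = 1 ≡ 1 (mod 493)
12^128 ≡ 1^2 = 1 ≡ 1 (mod 493)
12^256 ≡ 1^2 = 1 ≡ 1 (mod 493)
492 = 256 + 128 + 64 + 32 + 8 + 4 in binary powers of 2.
So 12^492 ≡ 1 · 1 · 1 · 1 · 407 · 30 ≡ 378 (mod 493).
Since 378 ≠ 1, base 12 is a Fermat witness: 493 is composite.

378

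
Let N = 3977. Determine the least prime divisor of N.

41

3977 is odd.
Digit sum 26, not divisible by 3.
Ends in 7: not divisible by 5.
7: 3977 = 7·568 + 1
11: 3977 = 11·361 + 6
13: 3977 = 13·305 + 12
17: 3977 = 17·233 + 16
19: 3977 = 19·209 + 6
23: 3977 = 23·172 + 21
29: 3977 = 29·137 + 4
31: 3977 = 31·128 + 9
37: 3977 = 37·107 + 18
41: 3977 = 41·97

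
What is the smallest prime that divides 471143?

19

471143 is odd.
Digit sum 20, not divisible by 3.
Ends in 3: not divisible by 5.
7: 471143 = 7·67306 + 1
11: 471143 = 11·42831 + 2
13: 471143 = 13·36241 + 10
17: 471143 = 17·27714 + 5
19: 471143 = 19·24797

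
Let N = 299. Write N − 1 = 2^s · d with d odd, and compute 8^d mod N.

299 − 1 = 298 = 2^1 · 149, so d = 149.
8^1 ≡ 8 (mod 299)
8^2 ≡ 8^2 = 64 ≡ 64 (mod 299)
8^4 ≡ 64^2 = 4096 ≡ 209 (mod 299)
8^8 ≡ 209^2 = 43681 ≡ 27 (mod 299)
8^16 ≡ 27^2 = 729 ≡ 131 (mod 299)
8^32 ≡ 131^2 = 17161 ≡ 118 (mod 299)
8^64 ≡ 118^2 = 13924 ≡ 170 (mod 299)
8^128 ≡ 170^2 = 28900 ≡ 196 (mod 299)
149 = 128 + 16 + 4 + 1 in binary powers of 2.
So 8^149 ≡ 196 · 131 · 209 · 8 ≡ 151 (mod 299).
Squaring chain: 151; never reaches −1, so base 8 is a Miller–Rabin witness that 299 is composite.

151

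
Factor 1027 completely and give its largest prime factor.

79

1027 = 13 · 79
79 is prime.
So 1027 = 13 · 79; the largest prime factor is 79.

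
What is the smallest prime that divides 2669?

17

2669 is odd.
Digit sum 23, not divisible by 3.
Ends in 9: not divisible by 5.
7: 2669 = 7·381 + 2
11: 2669 = 11·242 + 7
13: 2669 = 13·205 + 4
17: 2669 = 17·157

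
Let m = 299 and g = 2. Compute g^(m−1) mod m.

140

2^1 ≡ 2 (mod 299)
2^2 ≡ 2^2 = 4 ≡ 4 (mod 299)
2^4 ≡ 4^2 = 16 ≡ 16 (mod 299)
2^8 ≡ 16^2 = 256 ≡ 256 (mod 299)
2^16 ≡ 256^2 = 65536 ≡ 55 (mod 299)
2^32 ≡ 55^2 = 3025 ≡ 35 (mod 299)
2^64 ≡ 35^2 = 1225 ≡ 29 (mod 299)
2^128 ≡ 29^2 = 841 ≡ 243 (mod 299)
2^256 ≡ 243^2 = 59049 ≡ 146 (mod 299)
298 = 256 + 32 + 8 + 2 in binary powers of 2.
So 2^298 ≡ 146 · 35 · 256 · 4 ≡ 140 (mod 299).
Since 140 ≠ 1, base 2 is a Fermat witness: 299 is composite.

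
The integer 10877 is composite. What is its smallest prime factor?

10877 is odd.
Digit sum 23, not divisible by 3.
Ends in 7: not divisible by 5.
7: 10877 = 7·1553 + 6
11: 10877 = 11·988 + 9
13: 10877 = 13·836 + 9
17: 10877 = 17·639 + 14
19: 10877 = 19·572 + 9
23: 10877 = 23·472 + 21
29: 10877 = 29·375 + 2
31: 10877 = 31·350 + 27
37: 10877 = 37·293 + 36
41: 10877 = 41·265 + 12
43: 10877 = 43·252 + 41
47: 10877 = 47·231 + 20
53: 10877 = 53·205 + 12
59: 10877 = 59·184 + 21
61: 10877 = 61·178 + 19
67: 10877 = 67·162 + 23
71: 10877 = 71·153 + 14
73: 10877 = 73·149

73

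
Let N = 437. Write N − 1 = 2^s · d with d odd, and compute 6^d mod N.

234

437 − 1 = 436 = 2^2 · 109, so d = 109.
6^1 ≡ 6 (mod 437)
6^2 ≡ 6^2 = 36 ≡ 36 (mod 437)
6^4 ≡ 36^2 = 1296 ≡ 422 (mod 437)
6^8 ≡ 422^2 = 178084 ≡ 225 (mod 437)
6^16 ≡ 225^2 = 50625 ≡ 370 (mod 437)
6^32 ≡ 370^2 = 136900 ≡ 119 (mod 437)
6^64 ≡ 119^2 = 14161 ≡ 177 (mod 437)
109 = 64 + 32 + 8 + 4 + 1 in binary powers of 2.
So 6^109 ≡ 177 · 119 · 225 · 422 · 6 ≡ 234 (mod 437).
Squaring chain: 234 → 131; never reaches −1, so base 6 is a Miller–Rabin witness that 437 is composite.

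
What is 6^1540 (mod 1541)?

1243

6^1 ≡ 6 (mod 1541)
6^2 ≡ 6^2 = 36 ≡ 36 (mod 1541)
6^4 ≡ 36^2 = 1296 ≡ 1296 (mod 1541)
6^8 ≡ 1296^2 = 1679616 ≡ 1467 (mod 1541)
6^16 ≡ 1467^2 = 2152089 ≡ 853 (mod 1541)
6^32 ≡ 853^2 = 727609 ≡ 257 (mod 1541)
6^64 ≡ 257^2 = 66049 ≡ 1327 (mod 1541)
6^128 ≡ 1327^2 = 1760929 ≡ 1107 (mod 1541)
6^256 ≡ 1107^2 = 1225449 ≡ 354 (mod 1541)
6^512 ≡ 354^2 = 125316 ≡ 495 (mod 1541)
6^1024 ≡ 495^2 = 245025 ≡ 6 (mod 1541)
1540 = 1024 + 512 + 4 in binary powers of 2.
So 6^1540 ≡ 6 · 495 · 1296 ≡ 1243 (mod 1541).
Since 1243 ≠ 1, base 6 is a Fermat witness: 1541 is composite.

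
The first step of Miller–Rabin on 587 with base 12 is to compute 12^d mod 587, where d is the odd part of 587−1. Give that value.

587 − 1 = 586 = 2^1 · 293, so d = 293.
12^1 ≡ 12 (mod 587)
12^2 ≡ 12^2 = 144 ≡ 144 (mod 587)
12^4 ≡ 144^2 = 20736 ≡ 191 (mod 587)
12^8 ≡ 191^2 = 36481 ≡ 87 (mod 587)
12^16 ≡ 87^2 = 7569 ≡ 525 (mod 587)
12^32 ≡ 525^2 = 275625 ≡ 322 (mod 587)
12^64 ≡ 322^2 = 103684 ≡ 372 (mod 587)
12^128 ≡ 372^2 = 138384 ≡ 439 (mod 587)
12^256 ≡ 439^2 = 192721 ≡ 185 (mod 587)
293 = 256 + 32 + 4 + 1 in binary powers of 2.
So 12^293 ≡ 185 · 322 · 191 · 12 ≡ 1 (mod 587).
Since 12^d ≡ 1 (mod 587), base 12 does not prove 587 composite.

1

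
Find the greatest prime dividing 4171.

4171 = 43 · 97
97 is prime.
So 4171 = 43 · 97; the largest prime factor is 97.

97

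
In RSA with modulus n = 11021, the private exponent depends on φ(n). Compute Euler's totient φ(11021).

10812

Factor: 11021 = 103 · 107.
φ(11021) = (103−1) · (107−1) = 102 · 106 = 10812.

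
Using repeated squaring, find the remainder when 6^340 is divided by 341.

56

6^1 ≡ 6 (mod 341)
6^2 ≡ 6^2 = 36 ≡ 36 (mod 341)
6^4 ≡ 36^2 = 1296 ≡ 273 (mod 341)
6^8 ≡ 273^2 = 74529 ≡ 191 (mod 341)
6^16 ≡ 191^2 = 36481 ≡ 335 (mod 341)
6^32 ≡ 335^2 = 112225 ≡ 36 (mod 341)
6^64 ≡ 36^2 = 1296 ≡ 273 (mod 341)
6^128 ≡ 273^2 = 74529 ≡ 191 (mod 341)
6^256 ≡ 191^2 = 36481 ≡ 335 (mod 341)
340 = 256 + 64 + 16 + 4 in binary powers of 2.
So 6^340 ≡ 335 · 273 · 335 · 273 ≡ 56 (mod 341).
Since 56 ≠ 1, base 6 is a Fermat witness: 341 is composite.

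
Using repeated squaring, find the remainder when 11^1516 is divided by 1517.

11^1 ≡ 11 (mod 1517)
11^2 ≡ 11^2 = 121 ≡ 121 (mod 1517)
11^4 ≡ 121^2 = 14641 ≡ 988 (mod 1517)
11^8 ≡ 988^2 = 976144 ≡ 713 (mod 1517)
11^16 ≡ 713^2 = 508369 ≡ 174 (mod 1517)
11^32 ≡ 174^2 = 30276 ≡ 1453 (mod 1517)
11^64 ≡ 1453^2 = 2111209 ≡ 1062 (mod 1517)
11^128 ≡ 1062^2 = 1127844 ≡ 713 (mod 1517)
11^256 ≡ 713^2 = 508369 ≡ 174 (mod 1517)
11^512 ≡ 174^2 = 30276 ≡ 1453 (mod 1517)
11^1024 ≡ 1453^2 = 2111209 ≡ 1062 (mod 1517)
1516 = 1024 + 256 + 128 + 64 + 32 + 8 + 4 in binary powers of 2.
So 11^1516 ≡ 1062 · 174 · 713 · 1062 · 1453 · 713 · 988 ≡ 359 (mod 1517).
Since 359 ≠ 1, base 11 is a Fermat witness: 1517 is composite.

359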